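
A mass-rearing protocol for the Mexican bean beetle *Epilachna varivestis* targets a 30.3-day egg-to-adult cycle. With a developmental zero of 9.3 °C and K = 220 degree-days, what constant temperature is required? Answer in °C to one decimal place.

Required daily accumulation = 220 / 30.3 = 7.261 DD/day.
T = T_base + 7.261 = 9.3 + 7.261 = 16.561 ≈ 16.6 °C.

16.6 °C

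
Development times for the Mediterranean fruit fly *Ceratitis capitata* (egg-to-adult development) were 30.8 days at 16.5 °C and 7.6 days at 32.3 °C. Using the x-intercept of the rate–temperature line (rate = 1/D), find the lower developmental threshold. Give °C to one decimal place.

Linear rate model ⇒ the product D·(T − T_b) is constant across temperatures.
30.8·(16.5 − T_b) = 7.6·(32.3 − T_b)
T_b = (30.8·16.5 − 7.6·32.3) / (30.8 − 7.6) = 262.72 / 23.2 = 11.324 °C ≈ 11.3 °C.

11.3 °C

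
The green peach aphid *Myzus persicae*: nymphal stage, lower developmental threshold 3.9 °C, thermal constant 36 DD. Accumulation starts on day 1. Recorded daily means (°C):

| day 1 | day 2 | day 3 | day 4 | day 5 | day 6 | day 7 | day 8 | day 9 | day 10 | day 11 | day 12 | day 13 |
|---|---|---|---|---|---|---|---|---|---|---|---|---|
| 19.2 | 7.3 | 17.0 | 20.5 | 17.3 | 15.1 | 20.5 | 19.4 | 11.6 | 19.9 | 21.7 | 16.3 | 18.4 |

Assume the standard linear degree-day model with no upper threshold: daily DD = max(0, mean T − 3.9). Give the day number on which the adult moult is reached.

Daily DD above 3.9 °C: 15.3, 3.4, 13.1, 16.6, 13.4, 11.2, 16.6, 15.5, 7.7, 16.0, 17.8, 12.4, 14.5.
Cumulative: 15.3, 18.7, 31.8, 48.4, 61.8, 73.0, 89.6, 105.1, 112.8, 128.8, 146.6, 159.0, 173.5.
The total first reaches 36 DD on day 4.

day 4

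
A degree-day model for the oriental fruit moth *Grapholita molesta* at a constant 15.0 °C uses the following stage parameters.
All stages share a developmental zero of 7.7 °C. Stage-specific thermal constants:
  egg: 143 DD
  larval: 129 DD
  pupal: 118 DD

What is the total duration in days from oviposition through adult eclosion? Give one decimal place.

Daily accumulation at 15.0 °C = 15.0 − 7.7 = 7.3 DD/day.
Total K = 143 + 129 + 118 = 390 DD.
Total duration = 390 / 7.3 = 53.425 ≈ 53.4 days.

53.4 days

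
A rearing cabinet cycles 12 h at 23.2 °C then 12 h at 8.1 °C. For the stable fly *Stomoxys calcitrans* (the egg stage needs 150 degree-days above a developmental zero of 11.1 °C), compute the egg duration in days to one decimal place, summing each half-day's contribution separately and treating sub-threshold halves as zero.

24.8 days

Day half: max(0, 23.2 − 11.1) × 0.5 = 12.1 × 0.5 = 6.05 DD.
Night half: max(0, 8.1 − 11.1) × 0.5 = 0.0 × 0.5 = 0.00 DD.
Per 24 h: 6.05 DD/day.
Duration = 150 / 6.05 = 24.793 ≈ 24.8 days.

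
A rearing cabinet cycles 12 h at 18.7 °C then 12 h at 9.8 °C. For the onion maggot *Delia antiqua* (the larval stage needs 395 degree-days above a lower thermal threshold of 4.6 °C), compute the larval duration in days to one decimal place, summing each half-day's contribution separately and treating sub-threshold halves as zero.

40.9 days

Day half: max(0, 18.7 − 4.6) × 0.5 = 14.1 × 0.5 = 7.05 DD.
Night half: max(0, 9.8 − 4.6) × 0.5 = 5.2 × 0.5 = 2.60 DD.
Per 24 h: 9.65 DD/day.
Duration = 395 / 9.65 = 40.933 ≈ 40.9 days.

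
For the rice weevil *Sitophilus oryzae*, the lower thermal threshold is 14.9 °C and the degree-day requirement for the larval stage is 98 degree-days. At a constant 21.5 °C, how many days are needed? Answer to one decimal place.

Daily accumulation = 21.5 − 14.9 = 6.6 DD/day.
Duration = 98 / 6.6 = 14.848 ≈ 14.8 days.

14.8 days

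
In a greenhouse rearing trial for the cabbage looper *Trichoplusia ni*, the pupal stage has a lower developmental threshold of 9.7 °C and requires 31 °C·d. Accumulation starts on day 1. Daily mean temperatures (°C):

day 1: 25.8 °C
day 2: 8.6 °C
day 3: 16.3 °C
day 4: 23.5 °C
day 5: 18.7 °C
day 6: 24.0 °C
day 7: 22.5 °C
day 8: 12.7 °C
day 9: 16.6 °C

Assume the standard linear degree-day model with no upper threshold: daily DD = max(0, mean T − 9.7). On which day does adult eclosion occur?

day 4

Daily DD above 9.7 °C: 16.1, 0.0, 6.6, 13.8, 9.0, 14.3, 12.8, 3.0, 6.9.
Cumulative: 16.1, 16.1, 22.7, 36.5, 45.5, 59.8, 72.6, 75.6, 82.5.
The total first reaches 31 DD on day 4.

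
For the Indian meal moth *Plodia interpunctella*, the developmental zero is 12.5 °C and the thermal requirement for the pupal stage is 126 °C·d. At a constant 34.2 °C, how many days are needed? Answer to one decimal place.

Daily accumulation = 34.2 − 12.5 = 21.7 DD/day.
Duration = 126 / 21.7 = 5.806 ≈ 5.8 days.

5.8 days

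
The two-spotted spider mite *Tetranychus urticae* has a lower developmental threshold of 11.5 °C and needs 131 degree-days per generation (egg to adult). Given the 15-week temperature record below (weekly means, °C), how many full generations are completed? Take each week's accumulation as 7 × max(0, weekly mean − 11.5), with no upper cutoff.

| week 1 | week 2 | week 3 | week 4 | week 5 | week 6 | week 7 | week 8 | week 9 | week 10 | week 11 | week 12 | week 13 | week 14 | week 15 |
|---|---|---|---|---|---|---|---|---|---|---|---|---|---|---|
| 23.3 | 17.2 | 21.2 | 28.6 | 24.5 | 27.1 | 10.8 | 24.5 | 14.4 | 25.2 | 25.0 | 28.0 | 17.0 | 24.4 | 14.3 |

Weekly DD (7 × max(0, T̄ − 11.5)): 82.6, 39.9, 67.9, 119.7, 91.0, 109.2, 0.0, 91.0, 20.3, 95.9, 94.5, 115.5, 38.5, 90.3, 19.6.
Season total = 1075.9 DD.
Complete generations = ⌊1075.9 / 131⌋ = 8.

8 generations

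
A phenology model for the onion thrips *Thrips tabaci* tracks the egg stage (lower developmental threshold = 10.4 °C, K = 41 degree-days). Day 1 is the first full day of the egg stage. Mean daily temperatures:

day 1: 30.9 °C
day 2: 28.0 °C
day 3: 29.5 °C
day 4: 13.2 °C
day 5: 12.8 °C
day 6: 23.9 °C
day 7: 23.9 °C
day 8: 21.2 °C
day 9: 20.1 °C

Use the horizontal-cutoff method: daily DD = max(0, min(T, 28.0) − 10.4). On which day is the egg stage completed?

day 3

Daily DD above 10.4 °C (capped at 17.6): 17.6, 17.6, 17.6, 2.8, 2.4, 13.5, 13.5, 10.8, 9.7.
Cumulative: 17.6, 35.2, 52.8, 55.6, 58.0, 71.5, 85.0, 95.8, 105.5.
The total first reaches 41 DD on day 3.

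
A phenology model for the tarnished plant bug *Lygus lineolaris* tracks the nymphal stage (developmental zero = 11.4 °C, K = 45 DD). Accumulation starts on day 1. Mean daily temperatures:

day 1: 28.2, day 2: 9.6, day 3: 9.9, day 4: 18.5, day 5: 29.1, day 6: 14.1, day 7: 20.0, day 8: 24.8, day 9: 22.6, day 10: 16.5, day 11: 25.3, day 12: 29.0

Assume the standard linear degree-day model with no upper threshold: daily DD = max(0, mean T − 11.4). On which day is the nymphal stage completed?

Daily DD above 11.4 °C: 16.8, 0.0, 0.0, 7.1, 17.7, 2.7, 8.6, 13.4, 11.2, 5.1, 13.9, 17.6.
Cumulative: 16.8, 16.8, 16.8, 23.9, 41.6, 44.3, 52.9, 66.3, 77.5, 82.6, 96.5, 114.1.
The total first reaches 45 DD on day 7.

day 7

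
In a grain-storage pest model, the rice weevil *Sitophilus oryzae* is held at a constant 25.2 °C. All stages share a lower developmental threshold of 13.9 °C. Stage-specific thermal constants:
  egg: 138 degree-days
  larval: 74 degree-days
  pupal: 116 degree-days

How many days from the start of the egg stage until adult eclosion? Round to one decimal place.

Daily accumulation at 25.2 °C = 25.2 − 13.9 = 11.3 DD/day.
Total K = 138 + 74 + 116 = 328 DD.
Total duration = 328 / 11.3 = 29.027 ≈ 29.0 days.

29.0 days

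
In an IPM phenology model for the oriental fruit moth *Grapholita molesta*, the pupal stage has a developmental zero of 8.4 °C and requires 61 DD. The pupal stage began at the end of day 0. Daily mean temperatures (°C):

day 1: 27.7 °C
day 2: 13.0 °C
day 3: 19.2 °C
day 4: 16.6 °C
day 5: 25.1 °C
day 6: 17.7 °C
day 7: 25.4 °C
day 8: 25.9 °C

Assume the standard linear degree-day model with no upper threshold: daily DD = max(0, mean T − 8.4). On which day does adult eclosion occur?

Daily DD above 8.4 °C: 19.3, 4.6, 10.8, 8.2, 16.7, 9.3, 17.0, 17.5.
Cumulative: 19.3, 23.9, 34.7, 42.9, 59.6, 68.9, 85.9, 103.4.
The total first reaches 61 DD on day 6.

day 6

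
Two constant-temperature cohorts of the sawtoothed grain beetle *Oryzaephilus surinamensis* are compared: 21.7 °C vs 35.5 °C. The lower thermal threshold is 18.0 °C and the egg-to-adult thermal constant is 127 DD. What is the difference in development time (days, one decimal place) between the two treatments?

27.1 days

At 21.7 °C: 127 / (21.7 − 18.0) = 127 / 3.7 = 34.324 d.
At 35.5 °C: 127 / (35.5 − 18.0) = 127 / 17.5 = 7.257 d.
Difference = |34.324 − 7.257| = 27.067 ≈ 27.1 days.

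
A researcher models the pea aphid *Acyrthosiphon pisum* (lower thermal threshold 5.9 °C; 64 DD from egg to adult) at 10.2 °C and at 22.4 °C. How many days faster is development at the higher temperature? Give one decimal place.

At 10.2 °C: 64 / (10.2 − 5.9) = 64 / 4.3 = 14.884 d.
At 22.4 °C: 64 / (22.4 − 5.9) = 64 / 16.5 = 3.879 d.
Difference = |14.884 − 3.879| = 11.005 ≈ 11.0 days.

11.0 days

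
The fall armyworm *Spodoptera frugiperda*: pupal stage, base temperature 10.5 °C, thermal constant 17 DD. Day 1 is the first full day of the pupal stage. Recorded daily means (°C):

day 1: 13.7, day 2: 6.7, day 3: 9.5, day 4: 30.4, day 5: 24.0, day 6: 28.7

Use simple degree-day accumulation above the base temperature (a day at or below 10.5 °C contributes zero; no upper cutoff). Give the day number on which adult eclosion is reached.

day 4

Daily DD above 10.5 °C: 3.2, 0.0, 0.0, 19.9, 13.5, 18.2.
Cumulative: 3.2, 3.2, 3.2, 23.1, 36.6, 54.8.
The total first reaches 17 DD on day 4.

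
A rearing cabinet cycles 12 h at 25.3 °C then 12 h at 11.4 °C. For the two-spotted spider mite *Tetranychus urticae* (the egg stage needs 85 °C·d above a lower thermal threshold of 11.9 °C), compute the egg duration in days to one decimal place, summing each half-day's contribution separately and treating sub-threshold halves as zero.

12.7 days

Day half: max(0, 25.3 − 11.9) × 0.5 = 13.4 × 0.5 = 6.70 DD.
Night half: max(0, 11.4 − 11.9) × 0.5 = 0.0 × 0.5 = 0.00 DD.
Per 24 h: 6.70 DD/day.
Duration = 85 / 6.70 = 12.687 ≈ 12.7 days.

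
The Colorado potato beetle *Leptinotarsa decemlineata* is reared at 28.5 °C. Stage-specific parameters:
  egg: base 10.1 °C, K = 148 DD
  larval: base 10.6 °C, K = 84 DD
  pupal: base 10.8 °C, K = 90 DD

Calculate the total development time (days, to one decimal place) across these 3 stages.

17.8 days

egg: 148 / (28.5 − 10.1) = 148 / 18.4 = 8.043 d.
larval: 84 / (28.5 − 10.6) = 84 / 17.9 = 4.693 d.
pupal: 90 / (28.5 − 10.8) = 90 / 17.7 = 5.085 d.
Sum = 17.821 ≈ 17.8 days.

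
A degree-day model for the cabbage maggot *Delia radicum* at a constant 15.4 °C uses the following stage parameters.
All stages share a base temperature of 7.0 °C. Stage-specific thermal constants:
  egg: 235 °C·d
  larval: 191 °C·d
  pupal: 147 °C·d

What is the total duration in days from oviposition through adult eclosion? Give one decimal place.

Daily accumulation at 15.4 °C = 15.4 − 7.0 = 8.4 DD/day.
Total K = 235 + 191 + 147 = 573 DD.
Total duration = 573 / 8.4 = 68.214 ≈ 68.2 days.

68.2 days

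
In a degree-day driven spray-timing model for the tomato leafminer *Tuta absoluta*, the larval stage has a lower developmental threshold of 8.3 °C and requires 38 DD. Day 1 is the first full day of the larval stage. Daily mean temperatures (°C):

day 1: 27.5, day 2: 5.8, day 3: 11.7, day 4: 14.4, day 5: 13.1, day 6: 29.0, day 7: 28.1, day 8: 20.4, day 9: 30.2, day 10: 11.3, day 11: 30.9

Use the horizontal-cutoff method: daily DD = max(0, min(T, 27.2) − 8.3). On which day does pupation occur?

day 6

Daily DD above 8.3 °C (capped at 18.9): 18.9, 0.0, 3.4, 6.1, 4.8, 18.9, 18.9, 12.1, 18.9, 3.0, 18.9.
Cumulative: 18.9, 18.9, 22.3, 28.4, 33.2, 52.1, 71.0, 83.1, 102.0, 105.0, 123.9.
The total first reaches 38 DD on day 6.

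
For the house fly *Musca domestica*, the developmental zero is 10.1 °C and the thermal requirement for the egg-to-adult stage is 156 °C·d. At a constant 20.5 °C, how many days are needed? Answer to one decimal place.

Daily accumulation = 20.5 − 10.1 = 10.4 DD/day.
Duration = 156 / 10.4 = 15.000 ≈ 15.0 days.

15.0 days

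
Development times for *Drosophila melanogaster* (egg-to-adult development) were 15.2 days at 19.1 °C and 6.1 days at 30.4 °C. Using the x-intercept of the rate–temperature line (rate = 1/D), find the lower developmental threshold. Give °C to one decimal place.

Linear rate model ⇒ the product D·(T − T_b) is constant across temperatures.
15.2·(19.1 − T_b) = 6.1·(30.4 − T_b)
T_b = (15.2·19.1 − 6.1·30.4) / (15.2 − 6.1) = 104.88 / 9.1 = 11.525 °C ≈ 11.5 °C.

11.5 °C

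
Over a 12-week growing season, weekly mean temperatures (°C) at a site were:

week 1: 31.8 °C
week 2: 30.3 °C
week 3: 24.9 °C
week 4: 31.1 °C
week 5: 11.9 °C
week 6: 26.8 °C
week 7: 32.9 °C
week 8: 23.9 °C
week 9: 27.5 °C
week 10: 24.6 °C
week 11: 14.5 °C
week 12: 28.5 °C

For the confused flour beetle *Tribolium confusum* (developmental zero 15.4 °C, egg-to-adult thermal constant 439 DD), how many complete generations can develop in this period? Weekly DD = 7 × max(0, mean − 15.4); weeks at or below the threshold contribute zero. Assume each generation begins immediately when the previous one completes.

2 generations

Weekly DD (7 × max(0, T̄ − 15.4)): 114.8, 104.3, 66.5, 109.9, 0.0, 79.8, 122.5, 59.5, 84.7, 64.4, 0.0, 91.7.
Season total = 898.1 DD.
Complete generations = ⌊898.1 / 439⌋ = 2.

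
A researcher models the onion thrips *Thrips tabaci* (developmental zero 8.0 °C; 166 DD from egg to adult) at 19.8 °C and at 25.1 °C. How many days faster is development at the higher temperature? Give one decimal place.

4.4 days

At 19.8 °C: 166 / (19.8 − 8.0) = 166 / 11.8 = 14.068 d.
At 25.1 °C: 166 / (25.1 − 8.0) = 166 / 17.1 = 9.708 d.
Difference = |14.068 − 9.708| = 4.360 ≈ 4.4 days.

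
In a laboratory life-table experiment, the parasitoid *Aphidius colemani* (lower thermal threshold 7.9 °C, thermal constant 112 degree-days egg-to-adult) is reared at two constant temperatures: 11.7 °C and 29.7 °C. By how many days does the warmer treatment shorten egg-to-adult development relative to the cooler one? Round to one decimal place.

At 11.7 °C: 112 / (11.7 − 7.9) = 112 / 3.8 = 29.474 d.
At 29.7 °C: 112 / (29.7 − 7.9) = 112 / 21.8 = 5.138 d.
Difference = |29.474 − 5.138| = 24.336 ≈ 24.3 days.

24.3 days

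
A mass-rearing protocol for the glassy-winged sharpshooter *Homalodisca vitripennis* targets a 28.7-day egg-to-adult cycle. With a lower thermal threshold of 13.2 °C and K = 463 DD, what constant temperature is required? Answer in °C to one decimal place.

Required daily accumulation = 463 / 28.7 = 16.132 DD/day.
T = T_base + 16.132 = 13.2 + 16.132 = 29.332 ≈ 29.3 °C.

29.3 °C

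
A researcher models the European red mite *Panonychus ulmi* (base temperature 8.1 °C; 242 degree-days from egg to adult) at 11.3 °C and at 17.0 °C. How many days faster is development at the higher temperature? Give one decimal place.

48.4 days

At 11.3 °C: 242 / (11.3 − 8.1) = 242 / 3.2 = 75.625 d.
At 17.0 °C: 242 / (17.0 − 8.1) = 242 / 8.9 = 27.191 d.
Difference = |75.625 − 27.191| = 48.434 ≈ 48.4 days.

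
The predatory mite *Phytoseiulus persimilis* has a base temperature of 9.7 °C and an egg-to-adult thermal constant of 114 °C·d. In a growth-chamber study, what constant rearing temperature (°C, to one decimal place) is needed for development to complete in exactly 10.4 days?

Required daily accumulation = 114 / 10.4 = 10.962 DD/day.
T = T_base + 10.962 = 9.7 + 10.962 = 20.662 ≈ 20.7 °C.

20.7 °C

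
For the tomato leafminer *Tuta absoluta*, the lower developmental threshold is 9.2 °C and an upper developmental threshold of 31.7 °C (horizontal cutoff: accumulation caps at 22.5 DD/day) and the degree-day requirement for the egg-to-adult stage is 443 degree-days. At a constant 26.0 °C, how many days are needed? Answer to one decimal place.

26.4 days

Daily accumulation = 26.0 − 9.2 = 16.8 DD/day.
Duration = 443 / 16.8 = 26.369 ≈ 26.4 days.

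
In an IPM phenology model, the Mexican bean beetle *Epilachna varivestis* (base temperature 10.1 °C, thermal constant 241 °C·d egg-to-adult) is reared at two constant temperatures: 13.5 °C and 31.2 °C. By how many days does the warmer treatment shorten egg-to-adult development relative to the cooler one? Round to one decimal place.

59.5 days

At 13.5 °C: 241 / (13.5 − 10.1) = 241 / 3.4 = 70.882 d.
At 31.2 °C: 241 / (31.2 − 10.1) = 241 / 21.1 = 11.422 d.
Difference = |70.882 − 11.422| = 59.461 ≈ 59.5 days.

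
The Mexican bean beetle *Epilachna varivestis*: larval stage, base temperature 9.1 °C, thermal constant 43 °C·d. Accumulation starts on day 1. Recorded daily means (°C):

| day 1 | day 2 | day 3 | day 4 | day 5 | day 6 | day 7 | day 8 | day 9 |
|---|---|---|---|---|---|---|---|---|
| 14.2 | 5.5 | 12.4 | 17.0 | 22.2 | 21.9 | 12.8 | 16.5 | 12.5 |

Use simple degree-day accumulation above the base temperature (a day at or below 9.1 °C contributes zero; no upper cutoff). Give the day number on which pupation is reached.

Daily DD above 9.1 °C: 5.1, 0.0, 3.3, 7.9, 13.1, 12.8, 3.7, 7.4, 3.4.
Cumulative: 5.1, 5.1, 8.4, 16.3, 29.4, 42.2, 45.9, 53.3, 56.7.
The total first reaches 43 DD on day 7.

day 7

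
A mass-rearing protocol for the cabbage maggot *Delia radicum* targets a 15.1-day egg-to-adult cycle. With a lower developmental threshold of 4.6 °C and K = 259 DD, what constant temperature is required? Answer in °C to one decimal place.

Required daily accumulation = 259 / 15.1 = 17.152 DD/day.
T = T_base + 17.152 = 4.6 + 17.152 = 21.752 ≈ 21.8 °C.

21.8 °C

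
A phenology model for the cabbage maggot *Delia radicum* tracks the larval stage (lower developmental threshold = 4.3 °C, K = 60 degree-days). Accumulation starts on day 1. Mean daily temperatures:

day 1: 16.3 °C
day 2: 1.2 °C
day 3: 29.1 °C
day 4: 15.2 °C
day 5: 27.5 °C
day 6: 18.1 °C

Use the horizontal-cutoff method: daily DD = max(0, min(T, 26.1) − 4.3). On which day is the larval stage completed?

day 5

Daily DD above 4.3 °C (capped at 21.8): 12.0, 0.0, 21.8, 10.9, 21.8, 13.8.
Cumulative: 12.0, 12.0, 33.8, 44.7, 66.5, 80.3.
The total first reaches 60 DD on day 5.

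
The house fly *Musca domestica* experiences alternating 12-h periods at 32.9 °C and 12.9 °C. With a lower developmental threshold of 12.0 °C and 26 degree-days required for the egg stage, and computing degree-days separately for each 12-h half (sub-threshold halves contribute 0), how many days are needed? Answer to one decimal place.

2.4 days

Day half: max(0, 32.9 − 12.0) × 0.5 = 20.9 × 0.5 = 10.45 DD.
Night half: max(0, 12.9 − 12.0) × 0.5 = 0.9 × 0.5 = 0.45 DD.
Per 24 h: 10.90 DD/day.
Duration = 26 / 10.90 = 2.385 ≈ 2.4 days.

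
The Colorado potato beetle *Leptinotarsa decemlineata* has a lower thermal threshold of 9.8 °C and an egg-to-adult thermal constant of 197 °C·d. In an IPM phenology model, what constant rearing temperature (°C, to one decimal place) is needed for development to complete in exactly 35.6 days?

15.3 °C

Required daily accumulation = 197 / 35.6 = 5.534 DD/day.
T = T_base + 5.534 = 9.8 + 5.534 = 15.334 ≈ 15.3 °C.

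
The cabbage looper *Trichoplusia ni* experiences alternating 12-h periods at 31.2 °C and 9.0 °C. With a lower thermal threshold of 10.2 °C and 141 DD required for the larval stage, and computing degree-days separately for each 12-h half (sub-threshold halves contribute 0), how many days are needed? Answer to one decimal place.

13.4 days

Day half: max(0, 31.2 − 10.2) × 0.5 = 21.0 × 0.5 = 10.50 DD.
Night half: max(0, 9.0 − 10.2) × 0.5 = 0.0 × 0.5 = 0.00 DD.
Per 24 h: 10.50 DD/day.
Duration = 141 / 10.50 = 13.429 ≈ 13.4 days.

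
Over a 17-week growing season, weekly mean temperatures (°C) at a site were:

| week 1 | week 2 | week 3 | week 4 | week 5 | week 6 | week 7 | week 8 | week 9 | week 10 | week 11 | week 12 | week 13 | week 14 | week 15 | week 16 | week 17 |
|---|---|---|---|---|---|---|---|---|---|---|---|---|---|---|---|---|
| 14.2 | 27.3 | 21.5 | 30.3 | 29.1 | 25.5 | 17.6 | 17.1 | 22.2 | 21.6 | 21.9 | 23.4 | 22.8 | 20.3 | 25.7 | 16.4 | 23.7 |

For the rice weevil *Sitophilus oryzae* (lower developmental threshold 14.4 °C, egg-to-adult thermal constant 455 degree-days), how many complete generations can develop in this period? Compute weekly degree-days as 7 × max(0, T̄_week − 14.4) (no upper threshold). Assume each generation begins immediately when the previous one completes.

Weekly DD (7 × max(0, T̄ − 14.4)): 0.0, 90.3, 49.7, 111.3, 102.9, 77.7, 22.4, 18.9, 54.6, 50.4, 52.5, 63.0, 58.8, 41.3, 79.1, 14.0, 65.1.
Season total = 952.0 DD.
Complete generations = ⌊952.0 / 455⌋ = 2.

2 generations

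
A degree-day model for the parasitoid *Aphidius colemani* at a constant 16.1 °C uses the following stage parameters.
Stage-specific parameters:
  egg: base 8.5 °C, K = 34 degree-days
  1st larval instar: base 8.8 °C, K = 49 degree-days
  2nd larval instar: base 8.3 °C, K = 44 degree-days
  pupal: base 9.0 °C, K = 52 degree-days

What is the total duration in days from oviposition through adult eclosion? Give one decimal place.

24.2 days

egg: 34 / (16.1 − 8.5) = 34 / 7.6 = 4.474 d.
1st larval instar: 49 / (16.1 − 8.8) = 49 / 7.3 = 6.712 d.
2nd larval instar: 44 / (16.1 − 8.3) = 44 / 7.8 = 5.641 d.
pupal: 52 / (16.1 − 9.0) = 52 / 7.1 = 7.324 d.
Sum = 24.151 ≈ 24.2 days.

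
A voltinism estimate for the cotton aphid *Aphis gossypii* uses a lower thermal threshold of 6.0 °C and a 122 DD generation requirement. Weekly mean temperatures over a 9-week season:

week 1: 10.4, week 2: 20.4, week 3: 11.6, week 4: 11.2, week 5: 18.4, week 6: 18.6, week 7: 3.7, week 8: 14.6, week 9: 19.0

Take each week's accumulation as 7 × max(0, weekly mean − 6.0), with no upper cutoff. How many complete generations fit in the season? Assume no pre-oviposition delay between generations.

Weekly DD (7 × max(0, T̄ − 6.0)): 30.8, 100.8, 39.2, 36.4, 86.8, 88.2, 0.0, 60.2, 91.0.
Season total = 533.4 DD.
Complete generations = ⌊533.4 / 122⌋ = 4.

4 generations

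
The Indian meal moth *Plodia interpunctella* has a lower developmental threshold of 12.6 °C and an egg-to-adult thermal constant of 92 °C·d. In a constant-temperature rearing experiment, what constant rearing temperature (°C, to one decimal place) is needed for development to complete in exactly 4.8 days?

Required daily accumulation = 92 / 4.8 = 19.167 DD/day.
T = T_base + 19.167 = 12.6 + 19.167 = 31.767 ≈ 31.8 °C.

31.8 °C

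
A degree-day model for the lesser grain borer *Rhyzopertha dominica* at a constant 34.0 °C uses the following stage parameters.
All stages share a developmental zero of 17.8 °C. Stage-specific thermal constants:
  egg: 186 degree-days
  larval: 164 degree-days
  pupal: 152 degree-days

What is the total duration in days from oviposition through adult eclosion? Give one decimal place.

31.0 days

Daily accumulation at 34.0 °C = 34.0 − 17.8 = 16.2 DD/day.
Total K = 186 + 164 + 152 = 502 DD.
Total duration = 502 / 16.2 = 30.988 ≈ 31.0 days.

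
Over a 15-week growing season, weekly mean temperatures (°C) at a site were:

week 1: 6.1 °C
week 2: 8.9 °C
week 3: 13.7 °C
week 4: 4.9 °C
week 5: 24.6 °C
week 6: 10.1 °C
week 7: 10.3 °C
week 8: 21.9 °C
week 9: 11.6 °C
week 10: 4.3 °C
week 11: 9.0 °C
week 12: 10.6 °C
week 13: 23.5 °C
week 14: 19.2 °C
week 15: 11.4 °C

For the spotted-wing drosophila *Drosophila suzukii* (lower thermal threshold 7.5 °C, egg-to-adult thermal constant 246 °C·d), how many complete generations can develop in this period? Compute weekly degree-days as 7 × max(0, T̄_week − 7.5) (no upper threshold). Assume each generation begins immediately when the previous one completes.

2 generations

Weekly DD (7 × max(0, T̄ − 7.5)): 0.0, 9.8, 43.4, 0.0, 119.7, 18.2, 19.6, 100.8, 28.7, 0.0, 10.5, 21.7, 112.0, 81.9, 27.3.
Season total = 593.6 DD.
Complete generations = ⌊593.6 / 246⌋ = 2.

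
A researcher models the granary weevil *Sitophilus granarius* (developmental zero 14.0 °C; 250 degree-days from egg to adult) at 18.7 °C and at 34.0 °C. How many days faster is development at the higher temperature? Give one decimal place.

At 18.7 °C: 250 / (18.7 − 14.0) = 250 / 4.7 = 53.191 d.
At 34.0 °C: 250 / (34.0 − 14.0) = 250 / 20.0 = 12.500 d.
Difference = |53.191 − 12.500| = 40.691 ≈ 40.7 days.

40.7 days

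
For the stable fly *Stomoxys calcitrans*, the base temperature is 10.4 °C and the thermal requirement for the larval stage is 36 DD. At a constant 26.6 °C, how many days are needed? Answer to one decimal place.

Daily accumulation = 26.6 − 10.4 = 16.2 DD/day.
Duration = 36 / 16.2 = 2.222 ≈ 2.2 days.

2.2 days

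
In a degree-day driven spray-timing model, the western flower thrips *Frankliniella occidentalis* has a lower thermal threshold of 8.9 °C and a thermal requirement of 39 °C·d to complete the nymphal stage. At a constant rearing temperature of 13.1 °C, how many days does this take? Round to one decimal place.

9.3 days

Daily accumulation = 13.1 − 8.9 = 4.2 DD/day.
Duration = 39 / 4.2 = 9.286 ≈ 9.3 days.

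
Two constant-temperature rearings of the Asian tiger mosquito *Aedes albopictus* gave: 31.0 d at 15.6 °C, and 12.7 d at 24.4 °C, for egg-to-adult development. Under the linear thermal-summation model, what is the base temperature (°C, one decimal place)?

9.5 °C

Under the model K = D·(T − T_b), so D₁·(T₁ − T_b) = D₂·(T₂ − T_b).
31.0·(15.6 − T_b) = 12.7·(24.4 − T_b)
T_b = (31.0·15.6 − 12.7·24.4) / (31.0 − 12.7) = 173.72 / 18.3 = 9.493 °C ≈ 9.5 °C.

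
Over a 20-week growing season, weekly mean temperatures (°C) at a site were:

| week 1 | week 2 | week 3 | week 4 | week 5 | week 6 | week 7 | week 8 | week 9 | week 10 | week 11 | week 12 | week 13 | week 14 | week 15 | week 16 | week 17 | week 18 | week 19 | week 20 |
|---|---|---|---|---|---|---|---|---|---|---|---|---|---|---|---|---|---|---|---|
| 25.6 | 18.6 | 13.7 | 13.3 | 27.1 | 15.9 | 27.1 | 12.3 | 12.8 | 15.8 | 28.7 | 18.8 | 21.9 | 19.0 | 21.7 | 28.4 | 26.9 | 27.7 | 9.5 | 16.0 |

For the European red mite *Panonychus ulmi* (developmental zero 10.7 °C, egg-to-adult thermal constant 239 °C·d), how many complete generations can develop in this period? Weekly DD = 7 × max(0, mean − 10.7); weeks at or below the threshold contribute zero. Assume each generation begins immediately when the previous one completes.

5 generations

Weekly DD (7 × max(0, T̄ − 10.7)): 104.3, 55.3, 21.0, 18.2, 114.8, 36.4, 114.8, 11.2, 14.7, 35.7, 126.0, 56.7, 78.4, 58.1, 77.0, 123.9, 113.4, 119.0, 0.0, 37.1.
Season total = 1316.0 DD.
Complete generations = ⌊1316.0 / 239⌋ = 5.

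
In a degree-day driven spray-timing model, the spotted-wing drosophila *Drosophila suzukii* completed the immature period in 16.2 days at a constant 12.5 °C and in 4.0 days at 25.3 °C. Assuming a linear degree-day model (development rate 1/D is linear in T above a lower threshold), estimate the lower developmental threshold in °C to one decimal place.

Under the model K = D·(T − T_b), so D₁·(T₁ − T_b) = D₂·(T₂ − T_b).
16.2·(12.5 − T_b) = 4.0·(25.3 − T_b)
T_b = (16.2·12.5 − 4.0·25.3) / (16.2 − 4.0) = 101.30 / 12.2 = 8.303 °C ≈ 8.3 °C.

8.3 °C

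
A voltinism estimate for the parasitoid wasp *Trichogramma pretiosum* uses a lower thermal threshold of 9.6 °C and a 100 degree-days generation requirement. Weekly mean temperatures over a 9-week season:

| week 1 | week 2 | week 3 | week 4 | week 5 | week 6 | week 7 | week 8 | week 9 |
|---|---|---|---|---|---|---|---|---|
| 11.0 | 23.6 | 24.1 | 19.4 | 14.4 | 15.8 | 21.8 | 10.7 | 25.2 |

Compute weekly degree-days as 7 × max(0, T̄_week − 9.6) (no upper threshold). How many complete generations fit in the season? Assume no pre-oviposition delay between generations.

Weekly DD (7 × max(0, T̄ − 9.6)): 9.8, 98.0, 101.5, 68.6, 33.6, 43.4, 85.4, 7.7, 109.2.
Season total = 557.2 DD.
Complete generations = ⌊557.2 / 100⌋ = 5.

5 generations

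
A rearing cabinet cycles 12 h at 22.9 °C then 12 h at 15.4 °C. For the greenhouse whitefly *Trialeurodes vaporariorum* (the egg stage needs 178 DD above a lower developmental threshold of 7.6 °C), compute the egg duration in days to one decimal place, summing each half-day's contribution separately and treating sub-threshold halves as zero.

15.4 days

Day half: max(0, 22.9 − 7.6) × 0.5 = 15.3 × 0.5 = 7.65 DD.
Night half: max(0, 15.4 − 7.6) × 0.5 = 7.8 × 0.5 = 3.90 DD.
Per 24 h: 11.55 DD/day.
Duration = 178 / 11.55 = 15.411 ≈ 15.4 days.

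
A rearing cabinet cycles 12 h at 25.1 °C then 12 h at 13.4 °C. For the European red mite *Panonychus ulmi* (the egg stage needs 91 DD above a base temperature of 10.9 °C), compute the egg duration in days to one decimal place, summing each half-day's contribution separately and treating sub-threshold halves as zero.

Day half: max(0, 25.1 − 10.9) × 0.5 = 14.2 × 0.5 = 7.10 DD.
Night half: max(0, 13.4 − 10.9) × 0.5 = 2.5 × 0.5 = 1.25 DD.
Per 24 h: 8.35 DD/day.
Duration = 91 / 8.35 = 10.898 ≈ 10.9 days.

10.9 days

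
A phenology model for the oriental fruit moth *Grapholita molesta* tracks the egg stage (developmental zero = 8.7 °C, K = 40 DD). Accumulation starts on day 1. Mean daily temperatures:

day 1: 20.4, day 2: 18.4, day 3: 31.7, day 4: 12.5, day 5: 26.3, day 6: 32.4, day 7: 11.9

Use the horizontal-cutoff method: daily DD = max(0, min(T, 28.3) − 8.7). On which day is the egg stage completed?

day 3

Daily DD above 8.7 °C (capped at 19.6): 11.7, 9.7, 19.6, 3.8, 17.6, 19.6, 3.2.
Cumulative: 11.7, 21.4, 41.0, 44.8, 62.4, 82.0, 85.2.
The total first reaches 40 DD on day 3.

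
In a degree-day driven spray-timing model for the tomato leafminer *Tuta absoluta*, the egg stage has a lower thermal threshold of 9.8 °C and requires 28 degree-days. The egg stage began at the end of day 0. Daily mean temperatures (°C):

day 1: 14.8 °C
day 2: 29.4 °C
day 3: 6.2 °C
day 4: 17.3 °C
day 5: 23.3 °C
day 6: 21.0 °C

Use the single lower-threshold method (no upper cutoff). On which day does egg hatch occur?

day 4

Daily DD above 9.8 °C: 5.0, 19.6, 0.0, 7.5, 13.5, 11.2.
Cumulative: 5.0, 24.6, 24.6, 32.1, 45.6, 56.8.
The total first reaches 28 DD on day 4.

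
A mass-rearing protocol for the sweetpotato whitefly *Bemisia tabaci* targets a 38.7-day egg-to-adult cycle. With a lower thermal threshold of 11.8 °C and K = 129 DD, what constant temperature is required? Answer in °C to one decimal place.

Required daily accumulation = 129 / 38.7 = 3.333 DD/day.
T = T_base + 3.333 = 11.8 + 3.333 = 15.133 ≈ 15.1 °C.

15.1 °C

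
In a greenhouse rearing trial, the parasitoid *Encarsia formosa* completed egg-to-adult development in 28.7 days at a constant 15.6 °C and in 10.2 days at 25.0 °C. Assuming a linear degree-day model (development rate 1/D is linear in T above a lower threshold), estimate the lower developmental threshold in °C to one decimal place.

10.4 °C

Linear rate model ⇒ the product D·(T − T_b) is constant across temperatures.
28.7·(15.6 − T_b) = 10.2·(25.0 − T_b)
T_b = (28.7·15.6 − 10.2·25.0) / (28.7 − 10.2) = 192.72 / 18.5 = 10.417 °C ≈ 10.4 °C.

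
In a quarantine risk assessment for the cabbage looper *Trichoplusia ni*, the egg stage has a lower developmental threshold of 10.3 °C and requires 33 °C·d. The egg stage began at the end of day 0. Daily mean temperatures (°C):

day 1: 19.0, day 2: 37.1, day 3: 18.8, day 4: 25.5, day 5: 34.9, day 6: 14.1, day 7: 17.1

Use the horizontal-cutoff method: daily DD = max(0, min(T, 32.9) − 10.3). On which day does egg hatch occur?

day 3

Daily DD above 10.3 °C (capped at 22.6): 8.7, 22.6, 8.5, 15.2, 22.6, 3.8, 6.8.
Cumulative: 8.7, 31.3, 39.8, 55.0, 77.6, 81.4, 88.2.
The total first reaches 33 DD on day 3.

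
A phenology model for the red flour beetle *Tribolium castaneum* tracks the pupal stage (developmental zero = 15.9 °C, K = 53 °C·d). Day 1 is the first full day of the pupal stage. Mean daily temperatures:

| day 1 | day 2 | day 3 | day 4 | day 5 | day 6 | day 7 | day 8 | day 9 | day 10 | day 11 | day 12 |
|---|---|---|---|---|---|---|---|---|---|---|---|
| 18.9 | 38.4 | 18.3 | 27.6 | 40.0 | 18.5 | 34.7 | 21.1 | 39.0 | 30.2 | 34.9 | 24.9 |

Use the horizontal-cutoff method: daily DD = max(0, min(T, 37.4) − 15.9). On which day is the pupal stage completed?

day 5

Daily DD above 15.9 °C (capped at 21.5): 3.0, 21.5, 2.4, 11.7, 21.5, 2.6, 18.8, 5.2, 21.5, 14.3, 19.0, 9.0.
Cumulative: 3.0, 24.5, 26.9, 38.6, 60.1, 62.7, 81.5, 86.7, 108.2, 122.5, 141.5, 150.5.
The total first reaches 53 DD on day 5.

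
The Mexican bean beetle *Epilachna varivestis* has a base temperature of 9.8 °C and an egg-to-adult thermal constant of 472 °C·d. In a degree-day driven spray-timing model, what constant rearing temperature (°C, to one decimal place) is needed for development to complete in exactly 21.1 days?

Required daily accumulation = 472 / 21.1 = 22.370 DD/day.
T = T_base + 22.370 = 9.8 + 22.370 = 32.170 ≈ 32.2 °C.

32.2 °C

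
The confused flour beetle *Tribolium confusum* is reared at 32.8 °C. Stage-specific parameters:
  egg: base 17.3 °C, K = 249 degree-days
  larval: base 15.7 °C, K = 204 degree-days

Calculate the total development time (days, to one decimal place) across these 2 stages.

egg: 249 / (32.8 − 17.3) = 249 / 15.5 = 16.065 d.
larval: 204 / (32.8 − 15.7) = 204 / 17.1 = 11.930 d.
Sum = 27.994 ≈ 28.0 days.

28.0 days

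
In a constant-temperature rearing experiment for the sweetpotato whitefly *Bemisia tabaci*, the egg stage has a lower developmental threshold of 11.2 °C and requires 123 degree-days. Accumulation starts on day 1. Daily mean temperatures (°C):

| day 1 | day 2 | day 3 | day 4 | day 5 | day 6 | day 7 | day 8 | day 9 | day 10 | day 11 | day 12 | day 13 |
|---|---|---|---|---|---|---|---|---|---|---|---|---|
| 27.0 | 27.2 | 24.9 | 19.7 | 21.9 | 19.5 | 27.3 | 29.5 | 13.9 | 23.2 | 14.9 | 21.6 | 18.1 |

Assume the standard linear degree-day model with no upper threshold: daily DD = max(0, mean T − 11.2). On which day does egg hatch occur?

Daily DD above 11.2 °C: 15.8, 16.0, 13.7, 8.5, 10.7, 8.3, 16.1, 18.3, 2.7, 12.0, 3.7, 10.4, 6.9.
Cumulative: 15.8, 31.8, 45.5, 54.0, 64.7, 73.0, 89.1, 107.4, 110.1, 122.1, 125.8, 136.2, 143.1.
The total first reaches 123 DD on day 11.

day 11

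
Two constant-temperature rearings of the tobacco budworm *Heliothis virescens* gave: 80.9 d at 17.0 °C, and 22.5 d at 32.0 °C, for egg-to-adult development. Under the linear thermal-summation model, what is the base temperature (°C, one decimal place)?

11.2 °C

Equal thermal constants: D₁(T₁ − T_b) = D₂(T₂ − T_b).
80.9·(17.0 − T_b) = 22.5·(32.0 − T_b)
T_b = (80.9·17.0 − 22.5·32.0) / (80.9 − 22.5) = 655.30 / 58.4 = 11.221 °C ≈ 11.2 °C.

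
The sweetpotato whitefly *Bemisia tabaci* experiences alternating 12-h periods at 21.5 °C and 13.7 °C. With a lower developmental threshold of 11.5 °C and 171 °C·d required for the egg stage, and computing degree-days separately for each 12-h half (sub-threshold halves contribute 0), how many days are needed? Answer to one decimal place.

28.0 days

Day half: max(0, 21.5 − 11.5) × 0.5 = 10.0 × 0.5 = 5.00 DD.
Night half: max(0, 13.7 − 11.5) × 0.5 = 2.2 × 0.5 = 1.10 DD.
Per 24 h: 6.10 DD/day.
Duration = 171 / 6.10 = 28.033 ≈ 28.0 days.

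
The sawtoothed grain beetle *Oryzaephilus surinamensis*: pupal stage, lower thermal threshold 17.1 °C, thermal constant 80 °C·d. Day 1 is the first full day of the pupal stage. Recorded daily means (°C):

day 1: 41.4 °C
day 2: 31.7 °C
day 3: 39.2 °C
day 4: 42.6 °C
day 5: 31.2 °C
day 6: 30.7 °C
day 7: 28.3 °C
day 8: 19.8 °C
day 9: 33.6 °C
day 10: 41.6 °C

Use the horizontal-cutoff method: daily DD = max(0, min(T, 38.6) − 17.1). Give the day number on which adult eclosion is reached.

Daily DD above 17.1 °C (capped at 21.5): 21.5, 14.6, 21.5, 21.5, 14.1, 13.6, 11.2, 2.7, 16.5, 21.5.
Cumulative: 21.5, 36.1, 57.6, 79.1, 93.2, 106.8, 118.0, 120.7, 137.2, 158.7.
The total first reaches 80 DD on day 5.

day 5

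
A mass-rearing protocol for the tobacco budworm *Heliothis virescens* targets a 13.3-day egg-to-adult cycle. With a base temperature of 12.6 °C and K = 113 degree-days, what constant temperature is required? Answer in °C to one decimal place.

Required daily accumulation = 113 / 13.3 = 8.496 DD/day.
T = T_base + 8.496 = 12.6 + 8.496 = 21.096 ≈ 21.1 °C.

21.1 °C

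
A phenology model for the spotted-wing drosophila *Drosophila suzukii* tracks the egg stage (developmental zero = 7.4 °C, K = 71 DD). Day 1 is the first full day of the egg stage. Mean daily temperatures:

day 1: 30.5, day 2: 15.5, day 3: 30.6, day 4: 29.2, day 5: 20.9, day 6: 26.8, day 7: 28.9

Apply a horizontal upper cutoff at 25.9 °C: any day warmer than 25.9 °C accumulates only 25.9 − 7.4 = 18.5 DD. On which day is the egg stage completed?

Daily DD above 7.4 °C (capped at 18.5): 18.5, 8.1, 18.5, 18.5, 13.5, 18.5, 18.5.
Cumulative: 18.5, 26.6, 45.1, 63.6, 77.1, 95.6, 114.1.
The total first reaches 71 DD on day 5.

day 5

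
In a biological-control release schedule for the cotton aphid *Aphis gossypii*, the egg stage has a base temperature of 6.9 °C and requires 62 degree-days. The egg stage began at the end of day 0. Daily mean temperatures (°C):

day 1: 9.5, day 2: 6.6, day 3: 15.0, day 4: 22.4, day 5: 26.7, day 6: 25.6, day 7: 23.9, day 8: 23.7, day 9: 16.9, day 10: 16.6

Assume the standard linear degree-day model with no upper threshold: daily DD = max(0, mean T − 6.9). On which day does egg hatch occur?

Daily DD above 6.9 °C: 2.6, 0.0, 8.1, 15.5, 19.8, 18.7, 17.0, 16.8, 10.0, 9.7.
Cumulative: 2.6, 2.6, 10.7, 26.2, 46.0, 64.7, 81.7, 98.5, 108.5, 118.2.
The total first reaches 62 DD on day 6.

day 6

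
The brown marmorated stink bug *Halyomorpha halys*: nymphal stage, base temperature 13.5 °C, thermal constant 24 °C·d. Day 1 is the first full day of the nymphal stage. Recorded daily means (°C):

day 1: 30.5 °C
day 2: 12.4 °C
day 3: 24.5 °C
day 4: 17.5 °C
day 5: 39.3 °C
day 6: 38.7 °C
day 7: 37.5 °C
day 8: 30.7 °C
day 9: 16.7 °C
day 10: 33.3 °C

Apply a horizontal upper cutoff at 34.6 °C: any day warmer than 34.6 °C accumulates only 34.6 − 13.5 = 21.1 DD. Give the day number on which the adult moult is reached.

Daily DD above 13.5 °C (capped at 21.1): 17.0, 0.0, 11.0, 4.0, 21.1, 21.1, 21.1, 17.2, 3.2, 19.8.
Cumulative: 17.0, 17.0, 28.0, 32.0, 53.1, 74.2, 95.3, 112.5, 115.7, 135.5.
The total first reaches 24 DD on day 3.

day 3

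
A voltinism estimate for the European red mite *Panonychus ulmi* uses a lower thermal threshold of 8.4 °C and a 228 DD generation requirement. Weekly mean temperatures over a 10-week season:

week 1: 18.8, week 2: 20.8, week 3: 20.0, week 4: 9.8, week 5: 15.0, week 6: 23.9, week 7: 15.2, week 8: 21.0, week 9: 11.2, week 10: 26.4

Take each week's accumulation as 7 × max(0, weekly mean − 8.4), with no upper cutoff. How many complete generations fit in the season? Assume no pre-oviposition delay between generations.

Weekly DD (7 × max(0, T̄ − 8.4)): 72.8, 86.8, 81.2, 9.8, 46.2, 108.5, 47.6, 88.2, 19.6, 126.0.
Season total = 686.7 DD.
Complete generations = ⌊686.7 / 228⌋ = 3.

3 generations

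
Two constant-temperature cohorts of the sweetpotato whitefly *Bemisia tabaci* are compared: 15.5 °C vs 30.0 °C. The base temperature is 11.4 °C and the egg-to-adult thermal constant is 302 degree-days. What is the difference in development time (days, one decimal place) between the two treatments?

At 15.5 °C: 302 / (15.5 − 11.4) = 302 / 4.1 = 73.659 d.
At 30.0 °C: 302 / (30.0 − 11.4) = 302 / 18.6 = 16.237 d.
Difference = |73.659 − 16.237| = 57.422 ≈ 57.4 days.

57.4 days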